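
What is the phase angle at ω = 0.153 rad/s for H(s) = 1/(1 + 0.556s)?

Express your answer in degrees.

Phase = -arctan(ωτ) = -arctan(0.153 × 0.556) = -4.9°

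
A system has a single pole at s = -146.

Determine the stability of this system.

Pole at s = -146 is in the left half-plane. Stable.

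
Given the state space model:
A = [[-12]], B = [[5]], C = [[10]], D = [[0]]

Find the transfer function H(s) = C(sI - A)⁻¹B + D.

(sI - A)⁻¹ = 1/(s + 12). H(s) = 10 × 5/(s + 12) + 0 = 50/(s + 12).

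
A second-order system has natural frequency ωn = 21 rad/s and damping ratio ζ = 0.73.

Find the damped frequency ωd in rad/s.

ωd = ωn√(1 - ζ²) = 21√(1 - 0.73²) = 14.35 rad/s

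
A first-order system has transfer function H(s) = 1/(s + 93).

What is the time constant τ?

For H(s) = 1/(s + 1/τ), the pole is at -1/τ = -93, so τ = 1/93 = 0.0108 s.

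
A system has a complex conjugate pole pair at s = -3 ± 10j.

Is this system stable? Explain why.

Real part of poles is -3 (< 0, left half-plane). Stable.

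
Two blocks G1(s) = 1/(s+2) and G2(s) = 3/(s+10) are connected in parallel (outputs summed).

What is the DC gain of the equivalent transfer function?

Parallel: G_eq = G1 + G2. DC gain = G1(0) + G2(0) = 1/2 + 3/10 = 0.5 + 0.3 = 0.8.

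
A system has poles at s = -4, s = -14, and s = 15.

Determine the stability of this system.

Pole(s) at s = 15 are not in the left half-plane. System is unstable.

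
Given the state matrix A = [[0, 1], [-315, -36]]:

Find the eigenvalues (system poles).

det(A - λI) = λ² - (-36)λ + 315 = (λ - (-21))(λ - (-15)). Eigenvalues: -21, -15.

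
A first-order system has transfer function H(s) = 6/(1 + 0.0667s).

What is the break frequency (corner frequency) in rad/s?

Corner frequency = 1/τ = 1/0.0667 = 14.993 rad/s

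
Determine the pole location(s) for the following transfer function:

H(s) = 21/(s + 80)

Pole is where denominator = 0: s + 80 = 0, so s = -80.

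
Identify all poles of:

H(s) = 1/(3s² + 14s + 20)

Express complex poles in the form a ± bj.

Discriminant = 14² - 4×3×20 = 196 - 240 = -44 < 0, so the poles are a complex conjugate pair s = (-14 ± j√44)/(2×3). Real part = -14/(2×3) = -14/6 ≈ -2.3333; imaginary part = ±√44/(2×3) ≈ 1.1055. Poles: s = -2.3333 ± 1.1055j.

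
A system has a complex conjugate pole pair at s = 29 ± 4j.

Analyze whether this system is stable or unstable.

Real part of poles is 29 (> 0, right half-plane). Unstable.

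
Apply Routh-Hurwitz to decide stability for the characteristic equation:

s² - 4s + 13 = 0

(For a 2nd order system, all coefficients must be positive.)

Coefficients: 1, -4, 13. b=-4 not positive, so system is unstable.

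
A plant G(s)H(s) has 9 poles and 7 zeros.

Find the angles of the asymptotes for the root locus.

n - m = 9 - 7 = 2. Angles: θk = (2k + 1)·180°/2 = 90°, 270°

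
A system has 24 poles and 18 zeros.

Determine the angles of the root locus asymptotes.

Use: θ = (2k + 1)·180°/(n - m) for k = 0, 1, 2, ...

n - m = 24 - 18 = 6. Angles: θk = (2k + 1)·180°/6 = 30°, 90°, 150°, 210°, 270°, 330°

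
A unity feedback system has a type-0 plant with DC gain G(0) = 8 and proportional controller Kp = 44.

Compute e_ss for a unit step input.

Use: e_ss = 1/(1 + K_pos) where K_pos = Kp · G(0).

K_pos = Kp · G(0) = 44 × 8 = 352. e_ss = 1/(1 + 352) = 0.0028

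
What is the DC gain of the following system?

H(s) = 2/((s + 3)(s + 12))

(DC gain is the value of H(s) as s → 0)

DC gain = H(0) = 2/(3 × 12) = 2/36 = 0.0556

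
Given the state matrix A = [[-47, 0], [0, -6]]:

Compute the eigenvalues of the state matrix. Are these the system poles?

For diagonal matrix, eigenvalues are diagonal entries: λ₁ = -47, λ₂ = -6. Eigenvalues of A = system poles.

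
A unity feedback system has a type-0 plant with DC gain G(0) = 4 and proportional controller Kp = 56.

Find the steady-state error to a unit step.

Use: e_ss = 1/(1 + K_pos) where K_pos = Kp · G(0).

K_pos = Kp · G(0) = 56 × 4 = 224. e_ss = 1/(1 + 224) = 0.0044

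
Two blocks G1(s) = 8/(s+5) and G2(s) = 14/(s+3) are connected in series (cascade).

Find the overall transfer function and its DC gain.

Series: multiply transfer functions. G_eq = 8/(s+5) × 14/(s+3) = 112/((s+5)(s+3)). DC gain = 112/(5×3) = 7.4667.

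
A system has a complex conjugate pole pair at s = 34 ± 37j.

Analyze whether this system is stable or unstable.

Real part of poles is 34 (> 0, right half-plane). Unstable.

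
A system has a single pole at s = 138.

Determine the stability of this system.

Pole at s = 138 is in the right half-plane. Unstable.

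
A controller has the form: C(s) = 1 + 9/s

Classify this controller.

This is a Proportional-Integral (PI) controller.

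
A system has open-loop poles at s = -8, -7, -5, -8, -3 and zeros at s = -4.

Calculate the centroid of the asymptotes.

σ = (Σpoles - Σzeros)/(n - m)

σ = (Σpoles - Σzeros)/(n - m) = (-31 - (-4))/(5 - 1) = -27/4 = -6.75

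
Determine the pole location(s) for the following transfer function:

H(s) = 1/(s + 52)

Pole is where denominator = 0: s + 52 = 0, so s = -52.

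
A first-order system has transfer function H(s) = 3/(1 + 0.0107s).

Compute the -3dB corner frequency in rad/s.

Corner frequency = 1/τ = 1/0.0107 = 93.458 rad/s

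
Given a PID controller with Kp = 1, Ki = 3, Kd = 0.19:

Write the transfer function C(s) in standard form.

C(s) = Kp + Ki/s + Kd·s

Substituting values: C(s) = 1 + 3/s + 0.19s = (0.19s² + s + 3)/s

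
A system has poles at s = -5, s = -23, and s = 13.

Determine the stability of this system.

Pole(s) at s = 13 are not in the left half-plane. System is unstable.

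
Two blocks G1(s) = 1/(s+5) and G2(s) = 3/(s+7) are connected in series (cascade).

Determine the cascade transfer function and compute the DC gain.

Series: multiply transfer functions. G_eq = 1/(s+5) × 3/(s+7) = 3/((s+5)(s+7)). DC gain = 3/(5×7) = 0.0857.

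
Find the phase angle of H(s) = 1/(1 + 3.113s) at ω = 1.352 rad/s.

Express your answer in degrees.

Phase = -arctan(ωτ) = -arctan(1.352 × 3.113) = -76.6°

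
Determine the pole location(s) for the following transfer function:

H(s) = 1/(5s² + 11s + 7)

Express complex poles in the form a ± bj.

Discriminant = 11² - 4×5×7 = 121 - 140 = -19 < 0, so the poles are a complex conjugate pair s = (-11 ± j√19)/(2×5). Real part = -11/(2×5) = -11/10 = -1.1; imaginary part = ±√19/(2×5) ≈ 0.4359. Poles: s = -1.1 ± 0.4359j.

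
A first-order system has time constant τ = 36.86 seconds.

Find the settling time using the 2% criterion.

For first-order system, 2% settling time ≈ 4τ = 4 × 36.86 = 147.44 s.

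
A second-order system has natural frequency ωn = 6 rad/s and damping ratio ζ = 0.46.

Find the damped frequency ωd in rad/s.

ωd = ωn√(1 - ζ²) = 6√(1 - 0.46²) = 5.33 rad/s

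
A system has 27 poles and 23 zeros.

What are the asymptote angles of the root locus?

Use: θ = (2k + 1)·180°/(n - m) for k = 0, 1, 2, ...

n - m = 27 - 23 = 4. Angles: θk = (2k + 1)·180°/4 = 45°, 135°, 225°, 315°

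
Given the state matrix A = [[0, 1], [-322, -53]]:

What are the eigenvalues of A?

det(A - λI) = λ² - (-53)λ + 322 = (λ - (-7))(λ - (-46)). Eigenvalues: -7, -46.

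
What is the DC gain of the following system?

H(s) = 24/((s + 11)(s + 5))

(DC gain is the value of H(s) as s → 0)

DC gain = H(0) = 24/(11 × 5) = 24/55 = 0.4364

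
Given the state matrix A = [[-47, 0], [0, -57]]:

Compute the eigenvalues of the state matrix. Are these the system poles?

For diagonal matrix, eigenvalues are diagonal entries: λ₁ = -47, λ₂ = -57. Eigenvalues of A = system poles.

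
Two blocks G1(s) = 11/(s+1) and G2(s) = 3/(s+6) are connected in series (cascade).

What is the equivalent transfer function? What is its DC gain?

Series: multiply transfer functions. G_eq = 11/(s+1) × 3/(s+6) = 33/((s+1)(s+6)). DC gain = 33/(1×6) = 5.5.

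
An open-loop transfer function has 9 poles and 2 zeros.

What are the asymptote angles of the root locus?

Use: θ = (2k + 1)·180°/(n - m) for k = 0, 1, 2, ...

n - m = 9 - 2 = 7. Angles: θk = (2k + 1)·180°/7 = 25.71°, 77.14°, 128.57°, 180°, 231.43°, 282.86°, 334.29°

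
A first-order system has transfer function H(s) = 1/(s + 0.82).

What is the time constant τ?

For H(s) = 1/(s + 1/τ), the pole is at -1/τ = -0.82, so τ = 1/0.82 = 1.2195 s.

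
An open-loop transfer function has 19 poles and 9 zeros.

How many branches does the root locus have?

Root locus has n branches where n = number of poles = 19.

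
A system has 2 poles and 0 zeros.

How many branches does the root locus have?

Root locus has n branches where n = number of poles = 2.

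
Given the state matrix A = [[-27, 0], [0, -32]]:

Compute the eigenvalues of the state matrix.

For diagonal matrix, eigenvalues are diagonal entries: λ₁ = -27, λ₂ = -32.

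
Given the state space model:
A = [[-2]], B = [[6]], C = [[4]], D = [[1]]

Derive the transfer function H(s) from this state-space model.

(sI - A)⁻¹ = 1/(s + 2). H(s) = 4×6/(s + 2) + 1 = (s + 26)/(s + 2).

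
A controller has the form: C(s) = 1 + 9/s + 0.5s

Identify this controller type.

This is a Proportional-Integral-Derivative (PID) controller.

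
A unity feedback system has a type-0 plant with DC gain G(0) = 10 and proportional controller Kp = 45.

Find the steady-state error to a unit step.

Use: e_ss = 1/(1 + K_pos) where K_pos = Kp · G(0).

K_pos = Kp · G(0) = 45 × 10 = 450. e_ss = 1/(1 + 450) = 0.0022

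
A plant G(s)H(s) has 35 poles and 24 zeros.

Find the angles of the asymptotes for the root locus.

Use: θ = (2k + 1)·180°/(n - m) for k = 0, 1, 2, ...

n - m = 35 - 24 = 11. Angles: θk = (2k + 1)·180°/11 = 16.36°, 49.09°, 81.82°, 114.55°, 147.27°, 180°, 212.73°, 245.45°, 278.18°, 310.91°, 343.64°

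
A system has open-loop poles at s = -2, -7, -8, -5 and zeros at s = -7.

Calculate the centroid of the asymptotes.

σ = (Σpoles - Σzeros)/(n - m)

σ = (Σpoles - Σzeros)/(n - m) = (-22 - (-7))/(4 - 1) = -15/3 = -5.0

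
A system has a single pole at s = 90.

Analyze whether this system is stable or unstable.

Pole at s = 90 is in the right half-plane. Unstable.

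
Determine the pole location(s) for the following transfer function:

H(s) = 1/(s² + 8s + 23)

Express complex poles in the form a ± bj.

Discriminant = 8² - 4×1×23 = 64 - 92 = -28 < 0, so the poles are a complex conjugate pair s = (-8 ± j√28)/(2×1). Real part = -8/(2×1) = -8/2 = -4; imaginary part = ±√28/(2×1) ≈ 2.6458. Poles: s = -4 ± 2.6458j.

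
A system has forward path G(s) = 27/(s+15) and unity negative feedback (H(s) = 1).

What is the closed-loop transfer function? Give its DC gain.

T(s) = G/(1+GH) = [27/(s+15)] / [1 + 27/(s+15)] = 27/(s+15+27) = 27/(s+42). DC gain = 27/42 = 0.6429.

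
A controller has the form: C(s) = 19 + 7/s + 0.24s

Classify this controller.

This is a Proportional-Integral-Derivative (PID) controller.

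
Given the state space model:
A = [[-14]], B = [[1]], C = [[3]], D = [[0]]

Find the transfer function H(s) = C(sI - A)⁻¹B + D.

(sI - A)⁻¹ = 1/(s + 14). H(s) = 3 × 1/(s + 14) + 0 = 3/(s + 14).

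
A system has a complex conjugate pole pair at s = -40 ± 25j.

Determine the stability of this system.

Real part of poles is -40 (< 0, left half-plane). Stable.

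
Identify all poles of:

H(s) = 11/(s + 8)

Pole is where denominator = 0: s + 8 = 0, so s = -8.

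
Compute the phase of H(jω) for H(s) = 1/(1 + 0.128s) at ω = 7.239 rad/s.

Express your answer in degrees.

Phase = -arctan(ωτ) = -arctan(7.239 × 0.128) = -42.8°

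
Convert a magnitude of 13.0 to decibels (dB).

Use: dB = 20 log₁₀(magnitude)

dB = 20 log₁₀(13.0) = 22.3 dB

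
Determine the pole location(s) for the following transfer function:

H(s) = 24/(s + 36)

Pole is where denominator = 0: s + 36 = 0, so s = -36.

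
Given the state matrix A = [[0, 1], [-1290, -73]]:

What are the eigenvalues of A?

det(A - λI) = λ² - (-73)λ + 1290 = (λ - (-30))(λ - (-43)). Eigenvalues: -30, -43.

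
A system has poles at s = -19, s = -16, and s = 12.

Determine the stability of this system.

Pole(s) at s = 12 are not in the left half-plane. System is unstable.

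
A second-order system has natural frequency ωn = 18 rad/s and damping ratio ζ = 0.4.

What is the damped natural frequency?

ωd = ωn√(1 - ζ²) = 18√(1 - 0.4²) = 16.5 rad/s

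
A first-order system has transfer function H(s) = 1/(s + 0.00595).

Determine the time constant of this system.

For H(s) = 1/(s + 1/τ), the pole is at -1/τ = -0.00595, so τ = 1/0.00595 = 168.1 s.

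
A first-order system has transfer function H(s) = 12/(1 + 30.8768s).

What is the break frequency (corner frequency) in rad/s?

Corner frequency = 1/τ = 1/30.8768 = 0.032 rad/s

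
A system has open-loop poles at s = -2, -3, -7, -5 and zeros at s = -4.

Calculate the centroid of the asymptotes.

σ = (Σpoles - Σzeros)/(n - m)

σ = (Σpoles - Σzeros)/(n - m) = (-17 - (-4))/(4 - 1) = -13/3 = -4.33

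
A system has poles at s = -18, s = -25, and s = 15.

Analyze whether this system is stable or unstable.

Pole(s) at s = 15 are not in the left half-plane. System is unstable.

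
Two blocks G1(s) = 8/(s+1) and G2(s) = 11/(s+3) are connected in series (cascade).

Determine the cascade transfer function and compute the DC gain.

Series: multiply transfer functions. G_eq = 8/(s+1) × 11/(s+3) = 88/((s+1)(s+3)). DC gain = 88/(1×3) = 29.3333.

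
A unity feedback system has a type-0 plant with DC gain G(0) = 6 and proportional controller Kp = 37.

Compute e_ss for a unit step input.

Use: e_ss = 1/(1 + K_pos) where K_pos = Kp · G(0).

K_pos = Kp · G(0) = 37 × 6 = 222. e_ss = 1/(1 + 222) = 0.0045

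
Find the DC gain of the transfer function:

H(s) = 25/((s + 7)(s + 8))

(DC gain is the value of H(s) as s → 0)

DC gain = H(0) = 25/(7 × 8) = 25/56 = 0.4464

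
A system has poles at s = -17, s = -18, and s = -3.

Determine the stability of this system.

All poles are in the left half-plane. System is stable.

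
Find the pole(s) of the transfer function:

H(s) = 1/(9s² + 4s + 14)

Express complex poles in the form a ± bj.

Discriminant = 4² - 4×9×14 = 16 - 504 = -488 < 0, so the poles are a complex conjugate pair s = (-4 ± j√488)/(2×9). Real part = -4/(2×9) = -4/18 ≈ -0.2222; imaginary part = ±√488/(2×9) ≈ 1.2273. Poles: s = -0.2222 ± 1.2273j.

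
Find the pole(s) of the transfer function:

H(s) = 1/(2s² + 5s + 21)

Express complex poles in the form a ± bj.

Discriminant = 5² - 4×2×21 = 25 - 168 = -143 < 0, so the poles are a complex conjugate pair s = (-5 ± j√143)/(2×2). Real part = -5/(2×2) = -5/4 = -1.25; imaginary part = ±√143/(2×2) ≈ 2.9896. Poles: s = -1.25 ± 2.9896j.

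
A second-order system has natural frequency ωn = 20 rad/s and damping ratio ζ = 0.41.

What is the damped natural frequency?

ωd = ωn√(1 - ζ²) = 20√(1 - 0.41²) = 18.24 rad/s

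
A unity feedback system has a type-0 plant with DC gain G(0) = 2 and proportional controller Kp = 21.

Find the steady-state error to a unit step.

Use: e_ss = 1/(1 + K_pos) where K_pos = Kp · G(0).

K_pos = Kp · G(0) = 21 × 2 = 42. e_ss = 1/(1 + 42) = 0.0233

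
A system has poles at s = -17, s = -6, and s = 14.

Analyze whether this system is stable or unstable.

Pole(s) at s = 14 are not in the left half-plane. System is unstable.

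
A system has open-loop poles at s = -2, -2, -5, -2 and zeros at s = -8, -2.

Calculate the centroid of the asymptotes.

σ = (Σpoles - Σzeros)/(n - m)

σ = (Σpoles - Σzeros)/(n - m) = (-11 - (-10))/(4 - 2) = -1/2 = -0.5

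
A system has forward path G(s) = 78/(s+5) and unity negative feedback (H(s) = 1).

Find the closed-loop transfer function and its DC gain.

T(s) = G/(1+GH) = [78/(s+5)] / [1 + 78/(s+5)] = 78/(s+5+78) = 78/(s+83). DC gain = 78/83 = 0.9398.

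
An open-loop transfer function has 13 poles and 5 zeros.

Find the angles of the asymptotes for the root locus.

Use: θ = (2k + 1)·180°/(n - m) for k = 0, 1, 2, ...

n - m = 13 - 5 = 8. Angles: θk = (2k + 1)·180°/8 = 22.5°, 67.5°, 112.5°, 157.5°, 202.5°, 247.5°, 292.5°, 337.5°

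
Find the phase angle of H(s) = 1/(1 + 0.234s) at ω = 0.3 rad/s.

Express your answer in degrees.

Phase = -arctan(ωτ) = -arctan(0.3 × 0.234) = -4.0°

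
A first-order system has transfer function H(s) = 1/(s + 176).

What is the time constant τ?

For H(s) = 1/(s + 1/τ), the pole is at -1/τ = -176, so τ = 1/176 = 0.0057 s.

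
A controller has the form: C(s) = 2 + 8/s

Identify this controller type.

This is a Proportional-Integral (PI) controller.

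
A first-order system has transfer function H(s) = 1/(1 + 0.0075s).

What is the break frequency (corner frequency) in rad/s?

Corner frequency = 1/τ = 1/0.0075 = 133.333 rad/s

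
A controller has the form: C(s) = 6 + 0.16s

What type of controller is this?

This is a Proportional-Derivative (PD) controller.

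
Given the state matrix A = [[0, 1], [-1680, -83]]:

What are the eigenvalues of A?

det(A - λI) = λ² - (-83)λ + 1680 = (λ - (-35))(λ - (-48)). Eigenvalues: -35, -48.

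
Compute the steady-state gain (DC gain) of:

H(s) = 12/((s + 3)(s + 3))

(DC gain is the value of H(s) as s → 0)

DC gain = H(0) = 12/(3 × 3) = 12/9 = 1.3333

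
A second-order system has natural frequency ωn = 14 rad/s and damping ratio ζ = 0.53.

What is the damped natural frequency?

ωd = ωn√(1 - ζ²) = 14√(1 - 0.53²) = 11.87 rad/s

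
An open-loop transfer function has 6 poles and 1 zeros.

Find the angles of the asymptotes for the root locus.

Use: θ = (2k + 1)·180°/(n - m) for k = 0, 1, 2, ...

n - m = 6 - 1 = 5. Angles: θk = (2k + 1)·180°/5 = 36°, 108°, 180°, 252°, 324°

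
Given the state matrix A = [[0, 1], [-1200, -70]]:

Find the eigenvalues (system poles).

det(A - λI) = λ² - (-70)λ + 1200 = (λ - (-40))(λ - (-30)). Eigenvalues: -40, -30.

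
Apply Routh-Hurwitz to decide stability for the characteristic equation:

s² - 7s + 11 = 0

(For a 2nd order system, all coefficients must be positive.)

Coefficients: 1, -7, 11. b=-7 not positive, so system is unstable.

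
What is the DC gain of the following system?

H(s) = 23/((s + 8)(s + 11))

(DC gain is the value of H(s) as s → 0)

DC gain = H(0) = 23/(8 × 11) = 23/88 = 0.2614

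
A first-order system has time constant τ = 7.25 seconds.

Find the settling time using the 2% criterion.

For first-order system, 2% settling time ≈ 4τ = 4 × 7.25 = 29.0 s.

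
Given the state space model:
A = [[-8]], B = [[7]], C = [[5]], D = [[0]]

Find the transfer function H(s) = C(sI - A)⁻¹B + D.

(sI - A)⁻¹ = 1/(s + 8). H(s) = 5 × 7/(s + 8) + 0 = 35/(s + 8).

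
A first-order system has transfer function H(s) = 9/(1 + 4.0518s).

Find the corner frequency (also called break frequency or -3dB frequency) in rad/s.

Corner frequency = 1/τ = 1/4.0518 = 0.247 rad/s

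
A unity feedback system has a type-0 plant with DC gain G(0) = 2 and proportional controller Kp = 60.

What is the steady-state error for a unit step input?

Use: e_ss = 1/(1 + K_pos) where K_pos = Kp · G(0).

K_pos = Kp · G(0) = 60 × 2 = 120. e_ss = 1/(1 + 120) = 0.0083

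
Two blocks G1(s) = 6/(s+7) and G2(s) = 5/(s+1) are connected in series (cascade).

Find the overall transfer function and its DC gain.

Series: multiply transfer functions. G_eq = 6/(s+7) × 5/(s+1) = 30/((s+7)(s+1)). DC gain = 30/(7×1) = 4.2857.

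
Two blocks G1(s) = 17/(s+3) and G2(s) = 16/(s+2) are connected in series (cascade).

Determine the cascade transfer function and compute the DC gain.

Series: multiply transfer functions. G_eq = 17/(s+3) × 16/(s+2) = 272/((s+3)(s+2)). DC gain = 272/(3×2) = 45.3333.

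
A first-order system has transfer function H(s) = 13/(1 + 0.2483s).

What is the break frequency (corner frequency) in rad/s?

Corner frequency = 1/τ = 1/0.2483 = 4.027 rad/s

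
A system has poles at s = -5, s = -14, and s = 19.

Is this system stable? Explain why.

Pole(s) at s = 19 are not in the left half-plane. System is unstable.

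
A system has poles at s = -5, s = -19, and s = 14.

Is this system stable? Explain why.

Pole(s) at s = 14 are not in the left half-plane. System is unstable.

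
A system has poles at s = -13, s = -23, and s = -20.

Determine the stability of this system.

All poles are in the left half-plane. System is stable.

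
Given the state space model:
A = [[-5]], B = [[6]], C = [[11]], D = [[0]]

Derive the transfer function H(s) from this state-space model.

(sI - A)⁻¹ = 1/(s + 5). H(s) = 11 × 6/(s + 5) + 0 = 66/(s + 5).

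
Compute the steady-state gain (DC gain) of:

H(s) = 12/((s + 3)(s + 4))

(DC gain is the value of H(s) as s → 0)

DC gain = H(0) = 12/(3 × 4) = 12/12 = 1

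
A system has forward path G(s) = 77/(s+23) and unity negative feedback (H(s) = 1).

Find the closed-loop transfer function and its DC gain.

T(s) = G/(1+GH) = [77/(s+23)] / [1 + 77/(s+23)] = 77/(s+23+77) = 77/(s+100). DC gain = 77/100 = 0.77.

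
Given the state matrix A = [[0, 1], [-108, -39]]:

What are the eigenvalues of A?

det(A - λI) = λ² - (-39)λ + 108 = (λ - (-36))(λ - (-3)). Eigenvalues: -36, -3.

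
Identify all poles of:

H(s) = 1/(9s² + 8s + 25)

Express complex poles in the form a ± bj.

Discriminant = 8² - 4×9×25 = 64 - 900 = -836 < 0, so the poles are a complex conjugate pair s = (-8 ± j√836)/(2×9). Real part = -8/(2×9) = -8/18 ≈ -0.4444; imaginary part = ±√836/(2×9) ≈ 1.6063. Poles: s = -0.4444 ± 1.6063j.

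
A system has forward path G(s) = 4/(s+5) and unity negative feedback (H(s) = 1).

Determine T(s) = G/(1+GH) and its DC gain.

T(s) = G/(1+GH) = [4/(s+5)] / [1 + 4/(s+5)] = 4/(s+5+4) = 4/(s+9). DC gain = 4/9 = 0.4444.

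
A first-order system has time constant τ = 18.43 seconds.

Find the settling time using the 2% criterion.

For first-order system, 2% settling time ≈ 4τ = 4 × 18.43 = 73.72 s.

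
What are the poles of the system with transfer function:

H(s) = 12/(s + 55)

Pole is where denominator = 0: s + 55 = 0, so s = -55.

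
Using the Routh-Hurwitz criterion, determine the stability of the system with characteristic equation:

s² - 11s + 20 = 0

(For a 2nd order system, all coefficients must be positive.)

Coefficients: 1, -11, 20. b=-11 not positive, so system is unstable.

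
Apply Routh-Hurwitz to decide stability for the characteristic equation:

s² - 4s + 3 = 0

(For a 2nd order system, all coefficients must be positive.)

Coefficients: 1, -4, 3. b=-4 not positive, so system is unstable.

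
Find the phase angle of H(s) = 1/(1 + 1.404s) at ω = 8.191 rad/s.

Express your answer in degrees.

Phase = -arctan(ωτ) = -arctan(8.191 × 1.404) = -85.0°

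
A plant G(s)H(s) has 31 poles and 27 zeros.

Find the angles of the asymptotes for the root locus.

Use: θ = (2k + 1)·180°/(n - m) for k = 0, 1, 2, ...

n - m = 31 - 27 = 4. Angles: θk = (2k + 1)·180°/4 = 45°, 135°, 225°, 315°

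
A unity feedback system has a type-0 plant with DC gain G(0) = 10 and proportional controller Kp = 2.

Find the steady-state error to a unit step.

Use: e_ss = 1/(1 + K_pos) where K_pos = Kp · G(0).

K_pos = Kp · G(0) = 2 × 10 = 20. e_ss = 1/(1 + 20) = 0.0476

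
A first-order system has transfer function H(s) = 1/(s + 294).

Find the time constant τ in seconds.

For H(s) = 1/(s + 1/τ), the pole is at -1/τ = -294, so τ = 1/294 = 0.0034 s.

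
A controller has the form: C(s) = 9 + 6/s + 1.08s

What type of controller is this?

This is a Proportional-Integral-Derivative (PID) controller.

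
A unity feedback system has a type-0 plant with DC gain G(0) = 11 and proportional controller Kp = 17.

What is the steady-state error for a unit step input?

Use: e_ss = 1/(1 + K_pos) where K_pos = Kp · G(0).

K_pos = Kp · G(0) = 17 × 11 = 187. e_ss = 1/(1 + 187) = 0.0053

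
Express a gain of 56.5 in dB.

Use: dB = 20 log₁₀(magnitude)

dB = 20 log₁₀(56.5) = 35.0 dB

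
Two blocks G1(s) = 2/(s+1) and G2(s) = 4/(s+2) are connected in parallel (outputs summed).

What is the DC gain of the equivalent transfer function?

Parallel: G_eq = G1 + G2. DC gain = G1(0) + G2(0) = 2/1 + 4/2 = 2 + 2 = 4.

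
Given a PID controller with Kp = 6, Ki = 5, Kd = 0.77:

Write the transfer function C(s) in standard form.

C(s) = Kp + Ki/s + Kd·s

Substituting values: C(s) = 6 + 5/s + 0.77s = (0.77s² + 6s + 5)/s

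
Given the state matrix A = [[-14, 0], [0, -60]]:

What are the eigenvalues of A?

For diagonal matrix, eigenvalues are diagonal entries: λ₁ = -14, λ₂ = -60.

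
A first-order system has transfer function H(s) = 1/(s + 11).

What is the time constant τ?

For H(s) = 1/(s + 1/τ), the pole is at -1/τ = -11, so τ = 1/11 = 0.0909 s.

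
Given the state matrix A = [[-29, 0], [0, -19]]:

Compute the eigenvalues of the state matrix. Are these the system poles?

For diagonal matrix, eigenvalues are diagonal entries: λ₁ = -29, λ₂ = -19. Eigenvalues of A = system poles.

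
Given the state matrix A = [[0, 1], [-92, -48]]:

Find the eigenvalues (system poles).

det(A - λI) = λ² - (-48)λ + 92 = (λ - (-46))(λ - (-2)). Eigenvalues: -46, -2.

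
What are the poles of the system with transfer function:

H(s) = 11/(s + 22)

Pole is where denominator = 0: s + 22 = 0, so s = -22.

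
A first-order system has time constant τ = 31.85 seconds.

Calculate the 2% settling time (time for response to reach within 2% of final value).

For first-order system, 2% settling time ≈ 4τ = 4 × 31.85 = 127.4 s.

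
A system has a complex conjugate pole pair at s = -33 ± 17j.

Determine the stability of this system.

Real part of poles is -33 (< 0, left half-plane). Stable.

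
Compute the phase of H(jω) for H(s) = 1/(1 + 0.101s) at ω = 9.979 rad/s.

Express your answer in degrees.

Phase = -arctan(ωτ) = -arctan(9.979 × 0.101) = -45.2°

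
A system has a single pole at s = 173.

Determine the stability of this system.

Pole at s = 173 is in the right half-plane. Unstable.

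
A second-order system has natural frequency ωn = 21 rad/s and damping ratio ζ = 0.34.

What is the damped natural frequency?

ωd = ωn√(1 - ζ²) = 21√(1 - 0.34²) = 19.75 rad/s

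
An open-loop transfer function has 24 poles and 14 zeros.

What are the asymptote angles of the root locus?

n - m = 24 - 14 = 10. Angles: θk = (2k + 1)·180°/10 = 18°, 54°, 90°, 126°, 162°, 198°, 234°, 270°, 306°, 342°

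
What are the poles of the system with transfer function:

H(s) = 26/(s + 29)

Pole is where denominator = 0: s + 29 = 0, so s = -29.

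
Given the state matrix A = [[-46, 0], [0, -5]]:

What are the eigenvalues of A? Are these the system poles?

For diagonal matrix, eigenvalues are diagonal entries: λ₁ = -46, λ₂ = -5. Eigenvalues of A = system poles.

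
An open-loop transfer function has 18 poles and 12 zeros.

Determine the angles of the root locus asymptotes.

n - m = 18 - 12 = 6. Angles: θk = (2k + 1)·180°/6 = 30°, 90°, 150°, 210°, 270°, 330°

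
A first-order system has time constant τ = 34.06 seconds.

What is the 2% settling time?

For first-order system, 2% settling time ≈ 4τ = 4 × 34.06 = 136.24 s.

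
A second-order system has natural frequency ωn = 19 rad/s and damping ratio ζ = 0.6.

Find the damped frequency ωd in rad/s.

ωd = ωn√(1 - ζ²) = 19√(1 - 0.6²) = 15.2 rad/s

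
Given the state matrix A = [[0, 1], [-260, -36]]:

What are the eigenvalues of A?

det(A - λI) = λ² - (-36)λ + 260 = (λ - (-10))(λ - (-26)). Eigenvalues: -10, -26.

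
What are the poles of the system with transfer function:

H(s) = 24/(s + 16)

Pole is where denominator = 0: s + 16 = 0, so s = -16.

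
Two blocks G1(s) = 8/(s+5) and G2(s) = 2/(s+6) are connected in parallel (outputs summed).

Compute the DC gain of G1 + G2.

Parallel: G_eq = G1 + G2. DC gain = G1(0) + G2(0) = 8/5 + 2/6 = 1.6 + 0.3333 = 1.9333.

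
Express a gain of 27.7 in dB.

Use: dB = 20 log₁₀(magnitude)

dB = 20 log₁₀(27.7) = 28.8 dB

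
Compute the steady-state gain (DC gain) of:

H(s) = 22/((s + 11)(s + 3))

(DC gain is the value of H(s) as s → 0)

DC gain = H(0) = 22/(11 × 3) = 22/33 = 0.6667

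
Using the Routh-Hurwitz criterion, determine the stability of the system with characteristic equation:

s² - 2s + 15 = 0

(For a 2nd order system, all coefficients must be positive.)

Coefficients: 1, -2, 15. b=-2 not positive, so system is unstable.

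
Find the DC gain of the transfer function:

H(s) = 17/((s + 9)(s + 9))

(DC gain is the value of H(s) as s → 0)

DC gain = H(0) = 17/(9 × 9) = 17/81 = 0.2099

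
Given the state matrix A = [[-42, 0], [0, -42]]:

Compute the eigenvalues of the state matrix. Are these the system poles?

For diagonal matrix, eigenvalues are diagonal entries: λ₁ = -42, λ₂ = -42. Eigenvalues of A = system poles.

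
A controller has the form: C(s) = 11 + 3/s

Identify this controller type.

This is a Proportional-Integral (PI) controller.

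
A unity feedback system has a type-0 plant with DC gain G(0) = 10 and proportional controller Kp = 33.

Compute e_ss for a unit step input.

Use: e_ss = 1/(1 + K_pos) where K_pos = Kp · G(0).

K_pos = Kp · G(0) = 33 × 10 = 330. e_ss = 1/(1 + 330) = 0.0030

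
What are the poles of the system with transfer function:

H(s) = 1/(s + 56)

Pole is where denominator = 0: s + 56 = 0, so s = -56.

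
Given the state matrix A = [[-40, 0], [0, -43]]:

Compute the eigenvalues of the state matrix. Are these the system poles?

For diagonal matrix, eigenvalues are diagonal entries: λ₁ = -40, λ₂ = -43. Eigenvalues of A = system poles.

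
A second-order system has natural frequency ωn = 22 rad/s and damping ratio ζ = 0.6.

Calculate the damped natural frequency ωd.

ωd = ωn√(1 - ζ²) = 22√(1 - 0.6²) = 17.6 rad/s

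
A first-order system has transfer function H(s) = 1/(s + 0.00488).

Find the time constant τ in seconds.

For H(s) = 1/(s + 1/τ), the pole is at -1/τ = -0.00488, so τ = 1/0.00488 = 204.9 s.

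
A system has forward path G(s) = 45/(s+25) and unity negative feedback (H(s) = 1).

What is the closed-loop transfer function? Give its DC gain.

T(s) = G/(1+GH) = [45/(s+25)] / [1 + 45/(s+25)] = 45/(s+25+45) = 45/(s+70). DC gain = 45/70 = 0.6429.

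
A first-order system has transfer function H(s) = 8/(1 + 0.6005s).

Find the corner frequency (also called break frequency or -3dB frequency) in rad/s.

Corner frequency = 1/τ = 1/0.6005 = 1.665 rad/s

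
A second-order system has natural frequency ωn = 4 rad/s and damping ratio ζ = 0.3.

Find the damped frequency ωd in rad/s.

ωd = ωn√(1 - ζ²) = 4√(1 - 0.3²) = 3.82 rad/s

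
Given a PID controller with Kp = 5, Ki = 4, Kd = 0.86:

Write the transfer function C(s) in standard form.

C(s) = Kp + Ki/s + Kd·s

Substituting values: C(s) = 5 + 4/s + 0.86s = (0.86s² + 5s + 4)/s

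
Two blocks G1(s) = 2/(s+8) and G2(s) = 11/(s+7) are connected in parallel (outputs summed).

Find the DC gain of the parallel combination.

Parallel: G_eq = G1 + G2. DC gain = G1(0) + G2(0) = 2/8 + 11/7 = 0.25 + 1.5714 = 1.8214.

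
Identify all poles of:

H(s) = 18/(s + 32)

Pole is where denominator = 0: s + 32 = 0, so s = -32.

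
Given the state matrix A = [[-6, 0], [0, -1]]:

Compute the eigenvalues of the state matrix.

For diagonal matrix, eigenvalues are diagonal entries: λ₁ = -6, λ₂ = -1.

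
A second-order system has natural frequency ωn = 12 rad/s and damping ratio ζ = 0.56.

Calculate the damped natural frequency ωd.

ωd = ωn√(1 - ζ²) = 12√(1 - 0.56²) = 9.94 rad/s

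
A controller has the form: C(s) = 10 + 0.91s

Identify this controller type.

This is a Proportional-Derivative (PD) controller.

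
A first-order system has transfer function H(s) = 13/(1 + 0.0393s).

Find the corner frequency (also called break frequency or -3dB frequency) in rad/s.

Corner frequency = 1/τ = 1/0.0393 = 25.445 rad/s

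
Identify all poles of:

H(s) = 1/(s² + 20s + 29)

Discriminant = 20² - 4×1×29 = 400 - 116 = 284 > 0, so two distinct real poles. Using quadratic formula: s = (-20 ± √284)/(2×1) = (-20 ± √284)/2, with √284 ≈ 16.8523. s₁ ≈ -1.5739, s₂ ≈ -18.4261. Poles: s₁ = -1.5739, s₂ = -18.4261.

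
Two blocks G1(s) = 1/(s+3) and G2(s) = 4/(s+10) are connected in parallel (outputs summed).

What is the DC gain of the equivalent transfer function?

Parallel: G_eq = G1 + G2. DC gain = G1(0) + G2(0) = 1/3 + 4/10 = 0.3333 + 0.4 = 0.7333.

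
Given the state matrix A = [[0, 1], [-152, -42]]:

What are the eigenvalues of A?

det(A - λI) = λ² - (-42)λ + 152 = (λ - (-4))(λ - (-38)). Eigenvalues: -4, -38.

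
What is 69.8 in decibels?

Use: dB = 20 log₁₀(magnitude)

dB = 20 log₁₀(69.8) = 36.9 dB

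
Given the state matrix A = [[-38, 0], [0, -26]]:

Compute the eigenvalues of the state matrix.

For diagonal matrix, eigenvalues are diagonal entries: λ₁ = -38, λ₂ = -26.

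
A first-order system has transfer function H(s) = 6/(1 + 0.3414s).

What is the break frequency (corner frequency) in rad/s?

Corner frequency = 1/τ = 1/0.3414 = 2.929 rad/s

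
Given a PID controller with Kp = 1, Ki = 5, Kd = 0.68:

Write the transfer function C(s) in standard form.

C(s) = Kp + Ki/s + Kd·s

Substituting values: C(s) = 1 + 5/s + 0.68s = (0.68s² + s + 5)/s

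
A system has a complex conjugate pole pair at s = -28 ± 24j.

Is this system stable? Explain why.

Real part of poles is -28 (< 0, left half-plane). Stable.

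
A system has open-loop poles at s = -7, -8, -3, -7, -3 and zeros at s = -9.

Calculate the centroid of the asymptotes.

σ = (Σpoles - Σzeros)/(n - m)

σ = (Σpoles - Σzeros)/(n - m) = (-28 - (-9))/(5 - 1) = -19/4 = -4.75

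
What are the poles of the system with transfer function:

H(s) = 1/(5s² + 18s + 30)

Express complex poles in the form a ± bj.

Discriminant = 18² - 4×5×30 = 324 - 600 = -276 < 0, so the poles are a complex conjugate pair s = (-18 ± j√276)/(2×5). Real part = -18/(2×5) = -18/10 = -1.8; imaginary part = ±√276/(2×5) ≈ 1.6613. Poles: s = -1.8 ± 1.6613j.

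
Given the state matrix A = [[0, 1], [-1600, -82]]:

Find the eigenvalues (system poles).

det(A - λI) = λ² - (-82)λ + 1600 = (λ - (-50))(λ - (-32)). Eigenvalues: -50, -32.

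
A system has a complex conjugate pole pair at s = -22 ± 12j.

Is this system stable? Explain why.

Real part of poles is -22 (< 0, left half-plane). Stable.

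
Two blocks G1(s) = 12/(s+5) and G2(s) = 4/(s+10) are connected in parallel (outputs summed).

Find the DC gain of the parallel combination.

Parallel: G_eq = G1 + G2. DC gain = G1(0) + G2(0) = 12/5 + 4/10 = 2.4 + 0.4 = 2.8.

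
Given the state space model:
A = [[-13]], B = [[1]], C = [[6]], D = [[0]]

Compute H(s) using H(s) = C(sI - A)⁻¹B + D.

(sI - A)⁻¹ = 1/(s + 13). H(s) = 6 × 1/(s + 13) + 0 = 6/(s + 13).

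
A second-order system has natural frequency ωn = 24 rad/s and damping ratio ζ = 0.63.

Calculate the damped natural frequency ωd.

ωd = ωn√(1 - ζ²) = 24√(1 - 0.63²) = 18.64 rad/s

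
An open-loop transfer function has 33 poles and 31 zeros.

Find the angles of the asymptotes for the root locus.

n - m = 33 - 31 = 2. Angles: θk = (2k + 1)·180°/2 = 90°, 270°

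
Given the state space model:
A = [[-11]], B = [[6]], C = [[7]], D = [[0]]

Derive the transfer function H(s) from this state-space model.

(sI - A)⁻¹ = 1/(s + 11). H(s) = 7 × 6/(s + 11) + 0 = 42/(s + 11).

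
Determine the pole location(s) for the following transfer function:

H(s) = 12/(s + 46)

Pole is where denominator = 0: s + 46 = 0, so s = -46.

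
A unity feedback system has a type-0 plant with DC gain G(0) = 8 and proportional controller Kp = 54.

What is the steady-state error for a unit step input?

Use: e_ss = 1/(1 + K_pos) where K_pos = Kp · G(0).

K_pos = Kp · G(0) = 54 × 8 = 432. e_ss = 1/(1 + 432) = 0.0023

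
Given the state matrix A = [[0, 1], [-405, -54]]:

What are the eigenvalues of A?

det(A - λI) = λ² - (-54)λ + 405 = (λ - (-9))(λ - (-45)). Eigenvalues: -9, -45.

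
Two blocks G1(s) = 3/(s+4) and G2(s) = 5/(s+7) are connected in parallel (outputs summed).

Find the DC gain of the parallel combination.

Parallel: G_eq = G1 + G2. DC gain = G1(0) + G2(0) = 3/4 + 5/7 = 0.75 + 0.7143 = 1.4643.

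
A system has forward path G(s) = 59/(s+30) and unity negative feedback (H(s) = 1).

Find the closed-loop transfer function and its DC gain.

T(s) = G/(1+GH) = [59/(s+30)] / [1 + 59/(s+30)] = 59/(s+30+59) = 59/(s+89). DC gain = 59/89 = 0.6629.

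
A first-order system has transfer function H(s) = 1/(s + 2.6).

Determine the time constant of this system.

For H(s) = 1/(s + 1/τ), the pole is at -1/τ = -2.6, so τ = 1/2.6 = 0.3846 s.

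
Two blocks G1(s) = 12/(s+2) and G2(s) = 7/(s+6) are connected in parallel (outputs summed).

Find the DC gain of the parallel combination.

Parallel: G_eq = G1 + G2. DC gain = G1(0) + G2(0) = 12/2 + 7/6 = 6 + 1.1667 = 7.1667.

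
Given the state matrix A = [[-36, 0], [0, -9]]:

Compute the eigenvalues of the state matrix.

For diagonal matrix, eigenvalues are diagonal entries: λ₁ = -36, λ₂ = -9.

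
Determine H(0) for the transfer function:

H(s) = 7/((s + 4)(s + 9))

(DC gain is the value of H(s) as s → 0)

DC gain = H(0) = 7/(4 × 9) = 7/36 = 0.1944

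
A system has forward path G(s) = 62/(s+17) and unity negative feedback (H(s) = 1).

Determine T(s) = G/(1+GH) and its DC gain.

T(s) = G/(1+GH) = [62/(s+17)] / [1 + 62/(s+17)] = 62/(s+17+62) = 62/(s+79). DC gain = 62/79 = 0.7848.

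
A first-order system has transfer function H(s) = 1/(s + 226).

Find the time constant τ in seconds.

For H(s) = 1/(s + 1/τ), the pole is at -1/τ = -226, so τ = 1/226 = 0.0044 s.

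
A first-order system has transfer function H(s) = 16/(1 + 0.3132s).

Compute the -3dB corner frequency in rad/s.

Corner frequency = 1/τ = 1/0.3132 = 3.193 rad/s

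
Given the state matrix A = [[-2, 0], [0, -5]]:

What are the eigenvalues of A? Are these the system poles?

For diagonal matrix, eigenvalues are diagonal entries: λ₁ = -2, λ₂ = -5. Eigenvalues of A = system poles.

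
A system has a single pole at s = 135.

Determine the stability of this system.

Pole at s = 135 is in the right half-plane. Unstable.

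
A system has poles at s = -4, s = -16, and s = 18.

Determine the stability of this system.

Pole(s) at s = 18 are not in the left half-plane. System is unstable.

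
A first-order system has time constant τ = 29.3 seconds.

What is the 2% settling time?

For first-order system, 2% settling time ≈ 4τ = 4 × 29.3 = 117.2 s.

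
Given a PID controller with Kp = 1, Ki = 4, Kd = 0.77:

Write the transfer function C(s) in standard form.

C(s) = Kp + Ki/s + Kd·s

Substituting values: C(s) = 1 + 4/s + 0.77s = (0.77s² + s + 4)/s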